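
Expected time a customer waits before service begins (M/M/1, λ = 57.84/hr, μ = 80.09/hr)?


ρ = 57.84/80.09 = 0.7222
Wq = ρ/(μ−λ) = 0.7222/(80.09 − 57.84) = 0.7222/22.25 = 0.03246 hr

Final: 0.03246 hr


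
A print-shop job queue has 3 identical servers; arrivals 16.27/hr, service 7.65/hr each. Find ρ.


ρ = λ/(cμ) = 16.27/(3·7.65) = 16.27/22.95 = 0.7089

Final: 0.7089


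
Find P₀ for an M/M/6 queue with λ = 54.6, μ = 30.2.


a = λ/μ = 54.6/30.2 = 1.8079; ρ = a/c = 0.3013
Σ_{k=0}^{5} a^k/k! (terms k=0..5) = 1.00000 + 1.80795 + 1.63434 + 0.98493 + 0.44518 + 0.16097 = 6.03336
Tail: a^6/(6!(1−ρ)) = 34.92321/(720·0.6987) = 0.06942
P₀ = 1/(6.03336 + 0.06942) = 1/6.10278 = 0.163860

Final: 0.163860


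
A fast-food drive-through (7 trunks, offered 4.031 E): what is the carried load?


B(7,4.031) = 0.064338 (Erlang-B)
Carried load = a(1 − B) = 4.031·(1 − 0.064338) = 4.031·0.935662 = 3.7717 E

Final: 3.7717 Erlangs


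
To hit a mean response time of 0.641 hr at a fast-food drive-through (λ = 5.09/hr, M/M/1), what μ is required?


W = 1/(μ−λ) ⇒ μ − λ = 1/W = 1/0.641 = 1.5601
μ = λ + 1/W = 5.09 + 1.5601 = 6.6501 per hr

Final: 6.6501 /hr


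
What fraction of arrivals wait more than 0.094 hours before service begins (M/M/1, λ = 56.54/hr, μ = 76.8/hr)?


ρ = 56.54/76.8 = 0.7362
P(Wq > t) = ρ·e^{−(μ−λ)t} = 0.7362·e^{−1.9044}
= 0.7362·0.148906 = 0.109624

Final: 0.109624


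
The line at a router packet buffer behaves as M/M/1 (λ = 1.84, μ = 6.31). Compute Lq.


ρ = 1.84/6.31 = 0.2916
Lq = ρ²/(1−ρ) = 0.08503/0.7084 = 0.1200

Final: 0.1200


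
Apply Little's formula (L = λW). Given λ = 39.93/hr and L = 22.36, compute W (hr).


W = L/λ = 22.36/39.93 = 0.5600 hr

Final: 0.5600 hr


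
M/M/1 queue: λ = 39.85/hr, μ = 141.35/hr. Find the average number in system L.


ρ = λ/μ = 39.85/141.35 = 0.2819
L = ρ/(1−ρ) = 0.2819/(1 − 0.2819) = 0.2819/0.7181 = 0.3926

Final: 0.3926


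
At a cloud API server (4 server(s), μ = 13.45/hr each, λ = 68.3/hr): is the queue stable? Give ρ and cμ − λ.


Total capacity cμ = 4·13.45 = 53.80/hr
ρ = λ/(cμ) = 68.3/53.80 = 1.2695
Stable ⇔ ρ < 1: NO
Spare capacity = cμ − λ = 53.80 − 68.3 = -14.50/hr

Final: ρ = 1.2695; unstable; margin = -14.50/hr


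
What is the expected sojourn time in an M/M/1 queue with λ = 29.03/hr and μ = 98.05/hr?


W = 1/(μ−λ) = 1/(98.05 − 29.03) = 1/69.02 = 0.01449 hr

Final: 0.01449 hr


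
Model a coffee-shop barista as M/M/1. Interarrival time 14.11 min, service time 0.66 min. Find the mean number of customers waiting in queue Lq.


λ = 60/14.11 = 4.2523 /hr
μ = 60/0.66 = 90.9091 /hr
ρ = λ/μ = 4.2523/90.9091 = 0.04678
Lq = ρ²/(1−ρ) = 0.002188/0.9532 = 0.002295

Final: 0.002295


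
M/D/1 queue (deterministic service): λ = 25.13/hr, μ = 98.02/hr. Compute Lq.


ρ = 25.13/98.02 = 0.2564
M/D/1: Lq = ρ²/(2(1−ρ)) = 0.06573/(2·0.7436) = 0.04419

Final: 0.04419


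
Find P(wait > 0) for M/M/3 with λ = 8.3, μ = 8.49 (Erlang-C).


a = λ/μ = 0.9776; ρ = a/3 = 0.3259
P₀ = 0.372232 (from M/M/c formula)
C(c,a) = [a^c/(c!(1−ρ))]·P₀ = [0.93435/(6·0.6741)]·0.372232
= 0.23100·0.372232 = 0.085987

Final: 0.085987


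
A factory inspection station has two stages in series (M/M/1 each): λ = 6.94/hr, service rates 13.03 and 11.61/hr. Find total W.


Each node sees arrival rate λ = 6.94/hr (tandem ⇒ throughput preserved).
W₁ = 1/(μ₁−λ) = 1/(13.03−6.94) = 0.16420 hr
W₂ = 1/(μ₂−λ) = 1/(11.61−6.94) = 0.21413 hr
W_total = W₁ + W₂ = 0.16420 + 0.21413 = 0.37834 hr

Final: 0.37834 hr


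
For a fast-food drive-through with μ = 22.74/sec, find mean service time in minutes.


Mean service time = 1/μ = 1/22.74 second = 0.04398 second
In minutes: 0.04398 × 0.0166667 = 0.0007329 min

Final: 0.0007329 min


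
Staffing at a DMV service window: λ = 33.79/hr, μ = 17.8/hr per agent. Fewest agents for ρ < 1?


Stability requires cμ > λ ⇔ c > λ/μ.
λ/μ = 33.79/17.8 = 1.8983
Minimum integer c = ⌊1.8983⌋ + 1 = 2
Check: 2·17.8 = 35.60 > 33.79, while 1·17.8 = 17.80 ≤ 33.79

Final: 2 servers


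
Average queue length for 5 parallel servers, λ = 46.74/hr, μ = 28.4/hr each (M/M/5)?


a = λ/μ = 1.6458; ρ = a/5 = 0.3292
P₀ = 0.192357
Lq = P₀·a^c·ρ / (c!·(1−ρ)²) = 0.192357·12.07402·0.3292/(120·0.45003)
= 0.01416

Final: 0.01416


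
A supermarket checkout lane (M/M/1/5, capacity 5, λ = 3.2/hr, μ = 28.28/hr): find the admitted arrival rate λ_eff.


ρ = 0.1132; P_K = (1−ρ)ρ^5/(1−ρ^6) = 0.00001645
λ_eff = λ(1 − P_K) = 3.2·(1 − 0.00001645) = 3.2·0.999984 = 3.1999 /hr

Final: 3.1999 /hr


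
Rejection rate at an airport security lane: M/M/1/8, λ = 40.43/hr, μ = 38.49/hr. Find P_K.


ρ = λ/μ = 40.43/38.49 = 1.0504
P_K = (1−ρ)ρ^K/(1−ρ^(K+1)) = (-0.05040·1.481995)/(1 − 1.556691)
= -0.074697/-0.556691 = 0.134179

Final: 0.134179


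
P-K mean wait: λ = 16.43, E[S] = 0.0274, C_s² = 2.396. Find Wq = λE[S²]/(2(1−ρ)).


ρ = λ·E[S] = 16.43·0.0274 = 0.4502
E[S²] = E[S]²(1+C_s²) = 0.0274²·(1+2.396) = 0.002550
Wq = λ·E[S²]/(2(1−ρ)) = 16.43·0.002550/(2·0.5498) = 0.03809 hr

Final: 0.03809 hr


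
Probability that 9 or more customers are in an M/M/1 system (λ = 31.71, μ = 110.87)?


ρ = 31.71/110.87 = 0.2860
P(N ≥ n) = ρ^n = 0.2860^9 = 0.00001281

Final: 0.00001281


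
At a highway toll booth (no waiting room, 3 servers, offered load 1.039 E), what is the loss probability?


B(c,a) = (a^c/c!) / Σ_{k=0}^{c} a^k/k!
a^3/3! = 0.186937
Σ terms (k=0..3): 1.00000 + 1.03900 + 0.53976 + 0.18694 = 2.765698
B = 0.186937/2.765698 = 0.067591

Final: 0.067591


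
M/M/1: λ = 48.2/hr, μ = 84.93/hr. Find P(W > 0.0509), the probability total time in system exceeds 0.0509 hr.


W ~ Exponential(μ−λ) for M/M/1.
μ − λ = 84.93 − 48.2 = 36.7300
P(W > t) = e^{−(μ−λ)t} = e^{−1.8696} = 0.154192

Final: 0.154192


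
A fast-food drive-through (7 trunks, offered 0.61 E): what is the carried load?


B(7,0.61) = 0.000003388 (Erlang-B)
Carried load = a(1 − B) = 0.61·(1 − 0.000003388) = 0.61·0.999997 = 0.6100 E

Final: 0.6100 Erlangs


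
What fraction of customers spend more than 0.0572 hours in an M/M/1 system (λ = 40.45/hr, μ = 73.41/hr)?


W ~ Exponential(μ−λ) for M/M/1.
μ − λ = 73.41 − 40.45 = 32.9600
P(W > t) = e^{−(μ−λ)t} = e^{−1.8853} = 0.151782

Final: 0.151782


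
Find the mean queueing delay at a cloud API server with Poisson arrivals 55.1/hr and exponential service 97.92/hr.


ρ = 55.1/97.92 = 0.5627
Wq = ρ/(μ−λ) = 0.5627/(97.92 − 55.1) = 0.5627/42.82 = 0.01314 hr

Final: 0.01314 hr


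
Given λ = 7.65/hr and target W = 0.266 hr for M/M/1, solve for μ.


W = 1/(μ−λ) ⇒ μ − λ = 1/W = 1/0.266 = 3.7594
μ = λ + 1/W = 7.65 + 3.7594 = 11.4094 per hr

Final: 11.4094 /hr


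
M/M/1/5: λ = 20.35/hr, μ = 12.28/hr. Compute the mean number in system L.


ρ = 20.35/12.28 = 1.6572
L = ρ[1 − (K+1)ρ^K + Kρ^(K+1)] / [(1−ρ)(1−ρ^(K+1))]
Numerator: 1.6572·(1 − 6·12.497704 + 5·20.710772) = 48.998482
Denominator: (-0.6572)·(-19.710772) = 12.953251
L = 48.998482/12.953251 = 3.7827

Final: 3.7827


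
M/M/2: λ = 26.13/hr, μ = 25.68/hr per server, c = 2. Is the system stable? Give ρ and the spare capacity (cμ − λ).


Total capacity cμ = 2·25.68 = 51.36/hr
ρ = λ/(cμ) = 26.13/51.36 = 0.5088
Stable ⇔ ρ < 1: YES
Spare capacity = cμ − λ = 51.36 − 26.13 = 25.23/hr

Final: ρ = 0.5088; stable; margin = 25.23/hr


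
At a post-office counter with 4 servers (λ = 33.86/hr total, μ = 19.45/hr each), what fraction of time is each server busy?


ρ = λ/(cμ) = 33.86/(4·19.45) = 33.86/77.80 = 0.4352

Final: 0.4352


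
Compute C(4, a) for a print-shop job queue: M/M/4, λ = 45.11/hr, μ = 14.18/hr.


a = λ/μ = 3.1812; ρ = a/4 = 0.7953
P₀ = 0.028204 (from M/M/c formula)
C(c,a) = [a^c/(c!(1−ρ))]·P₀ = [102.42038/(24·0.2047)]·0.028204
= 20.84871·0.028204 = 0.588017

Final: 0.588017


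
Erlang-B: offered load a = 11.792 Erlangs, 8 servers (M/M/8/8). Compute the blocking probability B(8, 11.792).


B(c,a) = (a^c/c!) / Σ_{k=0}^{c} a^k/k!
a^8/8! = 9272.124207
Σ terms (k=0..8): 1.00000 + 11.79200 + 69.52563 + 273.28208 + 805.63558 + 1900.01096 + 3734.15488 + 6290.45062 + 9272.12421 = 22357.975961
B = 9272.124207/22357.975961 = 0.414712

Final: 0.414712


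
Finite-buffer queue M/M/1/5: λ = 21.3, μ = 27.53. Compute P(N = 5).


ρ = λ/μ = 21.3/27.53 = 0.7737
P_K = (1−ρ)ρ^K/(1−ρ^(K+1)) = (0.2263·0.277247)/(1 − 0.214506)
= 0.062741/0.785494 = 0.079874

Final: 0.079874


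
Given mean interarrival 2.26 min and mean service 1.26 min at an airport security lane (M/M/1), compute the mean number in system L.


λ = 60/2.26 = 26.5487 /hr
μ = 60/1.26 = 47.6190 /hr
ρ = λ/μ = 26.5487/47.6190 = 0.5575
L = ρ/(1−ρ) = 0.5575/0.4425 = 1.2600

Final: 1.2600


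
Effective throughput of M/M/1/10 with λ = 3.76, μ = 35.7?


ρ = 0.1053; P_K = (1−ρ)ρ^10/(1−ρ^11) = 1.503e-10
λ_eff = λ(1 − P_K) = 3.76·(1 − 1.503e-10) = 3.76·1.000000 = 3.7600 /hr

Final: 3.7600 /hr


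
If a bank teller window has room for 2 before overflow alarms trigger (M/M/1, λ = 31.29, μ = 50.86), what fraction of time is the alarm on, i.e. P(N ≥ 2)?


ρ = 31.29/50.86 = 0.6152
P(N ≥ n) = ρ^n = 0.6152^2 = 0.378493

Final: 0.378493


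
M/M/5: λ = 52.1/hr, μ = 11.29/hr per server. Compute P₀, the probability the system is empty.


a = λ/μ = 52.1/11.29 = 4.6147; ρ = a/c = 0.9229
Σ_{k=0}^{4} a^k/k! (terms k=0..4) = 1.00000 + 4.61470 + 10.64774 + 16.37873 + 18.89574 = 51.53691
Tail: a^5/(5!(1−ρ)) = 2092.75750/(120·0.07706) = 226.31448
P₀ = 1/(51.53691 + 226.31448) = 1/277.85139 = 0.003599

Final: 0.003599


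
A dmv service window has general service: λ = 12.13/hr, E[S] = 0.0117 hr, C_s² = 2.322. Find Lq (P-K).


ρ = λ·E[S] = 12.13·0.0117 = 0.1419
Lq = ρ²(1+C_s²)/(2(1−ρ)) = 0.02014·(1+2.322)/(2·0.8581)
= 0.02014·3.3220/1.7162 = 0.03899

Final: 0.03899


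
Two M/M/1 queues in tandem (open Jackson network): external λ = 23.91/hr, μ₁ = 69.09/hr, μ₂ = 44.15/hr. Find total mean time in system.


Each node sees arrival rate λ = 23.91/hr (tandem ⇒ throughput preserved).
W₁ = 1/(μ₁−λ) = 1/(69.09−23.91) = 0.02213 hr
W₂ = 1/(μ₂−λ) = 1/(44.15−23.91) = 0.04941 hr
W_total = W₁ + W₂ = 0.02213 + 0.04941 = 0.07154 hr

Final: 0.07154 hr


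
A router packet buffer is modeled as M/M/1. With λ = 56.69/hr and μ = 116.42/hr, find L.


ρ = λ/μ = 56.69/116.42 = 0.4869
L = ρ/(1−ρ) = 0.4869/(1 − 0.4869) = 0.4869/0.5131 = 0.9491

Final: 0.9491


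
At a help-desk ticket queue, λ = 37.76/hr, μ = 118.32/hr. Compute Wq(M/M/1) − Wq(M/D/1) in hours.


ρ = 37.76/118.32 = 0.3191
Wq(M/M/1) = ρ/(μ−λ) = 0.3191/80.56 = 0.003961 hr
Wq(M/D/1) = ρ/(2(μ−λ)) = 0.001981 hr
Savings = 0.003961 − 0.001981 = 0.001981 hr

Final: 0.001981 hr


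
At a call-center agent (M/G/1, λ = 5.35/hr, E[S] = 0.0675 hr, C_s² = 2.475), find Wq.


ρ = λ·E[S] = 5.35·0.0675 = 0.3611
E[S²] = E[S]²(1+C_s²) = 0.0675²·(1+2.475) = 0.015833
Wq = λ·E[S²]/(2(1−ρ)) = 5.35·0.015833/(2·0.6389) = 0.06629 hr

Final: 0.06629 hr


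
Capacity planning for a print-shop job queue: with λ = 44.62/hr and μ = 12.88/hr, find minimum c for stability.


Stability requires cμ > λ ⇔ c > λ/μ.
λ/μ = 44.62/12.88 = 3.4643
Minimum integer c = ⌊3.4643⌋ + 1 = 4
Check: 4·12.88 = 51.52 > 44.62, while 3·12.88 = 38.64 ≤ 44.62

Final: 4 servers


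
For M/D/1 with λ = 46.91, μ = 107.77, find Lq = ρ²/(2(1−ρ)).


ρ = 46.91/107.77 = 0.4353
M/D/1: Lq = ρ²/(2(1−ρ)) = 0.1895/(2·0.5647) = 0.16775

Final: 0.16775


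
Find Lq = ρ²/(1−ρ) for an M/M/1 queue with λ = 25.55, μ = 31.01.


ρ = 25.55/31.01 = 0.8239
Lq = ρ²/(1−ρ) = 0.6789/0.1761 = 3.8556

Final: 3.8556


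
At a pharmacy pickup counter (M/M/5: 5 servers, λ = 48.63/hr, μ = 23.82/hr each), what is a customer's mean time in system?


a = 2.0416; ρ = 0.4083; P₀ = 0.128748
Lq = P₀·a^c·ρ/(c!(1−ρ)²) = 0.04438
Wq = Lq/λ = 0.04438/48.63 = 0.0009126 hr
W = Wq + 1/μ = 0.0009126 + 0.04198 = 0.04289 hr

Final: 0.04289 hr


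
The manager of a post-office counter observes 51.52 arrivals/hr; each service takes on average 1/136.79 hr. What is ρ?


ρ = λ/μ = 51.52/136.79 = 0.3766

Final: 0.3766


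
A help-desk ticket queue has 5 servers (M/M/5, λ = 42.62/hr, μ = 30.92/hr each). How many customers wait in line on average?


a = λ/μ = 1.3784; ρ = a/5 = 0.2757
P₀ = 0.251729
Lq = P₀·a^c·ρ / (c!·(1−ρ)²) = 0.251729·4.97588·0.2757/(120·0.52464)
= 0.005485

Final: 0.005485


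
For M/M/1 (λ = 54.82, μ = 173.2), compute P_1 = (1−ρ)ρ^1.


ρ = 54.82/173.2 = 0.3165
P_n = (1−ρ)·ρ^n = (1 − 0.3165)·0.3165^1 = 0.6835·0.316513 = 0.216332

Final: 0.216332


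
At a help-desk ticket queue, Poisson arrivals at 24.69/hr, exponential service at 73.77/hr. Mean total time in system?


W = 1/(μ−λ) = 1/(73.77 − 24.69) = 1/49.08 = 0.02037 hr

Final: 0.02037 hr


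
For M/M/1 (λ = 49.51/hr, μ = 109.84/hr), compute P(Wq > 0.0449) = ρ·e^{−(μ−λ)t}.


ρ = 49.51/109.84 = 0.4507
P(Wq > t) = ρ·e^{−(μ−λ)t} = 0.4507·e^{−2.7088}
= 0.4507·0.066616 = 0.030027

Final: 0.030027


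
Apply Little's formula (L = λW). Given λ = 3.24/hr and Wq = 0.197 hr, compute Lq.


Lq = λWq = 3.24·0.197 = 0.6383

Final: 0.6383


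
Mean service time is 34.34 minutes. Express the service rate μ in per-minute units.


μ = 1/(service time) in consistent units.
1 minute = 1 min, so μ = 1/34.34 = 0.02912 per minute

Final: 0.02912 /min


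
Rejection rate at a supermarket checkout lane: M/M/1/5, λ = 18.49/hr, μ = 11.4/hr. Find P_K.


ρ = λ/μ = 18.49/11.4 = 1.6219
P_K = (1−ρ)ρ^K/(1−ρ^(K+1)) = (-0.6219·11.224327)/(1 − 18.205070)
= -6.980744/-17.205070 = 0.405738

Final: 0.405738


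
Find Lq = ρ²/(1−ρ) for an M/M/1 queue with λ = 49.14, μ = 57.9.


ρ = 49.14/57.9 = 0.8487
Lq = ρ²/(1−ρ) = 0.7203/0.1513 = 4.7609

Final: 4.7609


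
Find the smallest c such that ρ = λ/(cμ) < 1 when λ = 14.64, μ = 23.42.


Stability requires cμ > λ ⇔ c > λ/μ.
λ/μ = 14.64/23.42 = 0.6251
Minimum integer c = ⌊0.6251⌋ + 1 = 1
Check: 1·23.42 = 23.42 > 14.64, while 0·23.42 = 0.00 ≤ 14.64

Final: 1 servers


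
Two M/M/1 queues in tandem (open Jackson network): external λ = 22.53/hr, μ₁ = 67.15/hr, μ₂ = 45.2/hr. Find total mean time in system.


Each node sees arrival rate λ = 22.53/hr (tandem ⇒ throughput preserved).
W₁ = 1/(μ₁−λ) = 1/(67.15−22.53) = 0.02241 hr
W₂ = 1/(μ₂−λ) = 1/(45.2−22.53) = 0.04411 hr
W_total = W₁ + W₂ = 0.02241 + 0.04411 = 0.06652 hr

Final: 0.06652 hr


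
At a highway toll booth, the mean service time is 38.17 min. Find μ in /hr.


μ = 1/(service time) in consistent units.
1 hour = 60 min, so μ = 60/38.17 = 1.5719 per hour

Final: 1.5719 /hr


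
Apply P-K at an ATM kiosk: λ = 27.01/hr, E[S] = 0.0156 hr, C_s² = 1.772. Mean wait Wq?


ρ = λ·E[S] = 27.01·0.0156 = 0.4214
E[S²] = E[S]²(1+C_s²) = 0.0156²·(1+1.772) = 0.0006746
Wq = λ·E[S²]/(2(1−ρ)) = 27.01·0.0006746/(2·0.5786) = 0.01574 hr

Final: 0.01574 hr


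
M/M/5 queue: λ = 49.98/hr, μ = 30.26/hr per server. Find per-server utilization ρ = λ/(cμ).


ρ = λ/(cμ) = 49.98/(5·30.26) = 49.98/151.30 = 0.3303

Final: 0.3303


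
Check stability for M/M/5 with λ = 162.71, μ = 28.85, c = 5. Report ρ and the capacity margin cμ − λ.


Total capacity cμ = 5·28.85 = 144.25/hr
ρ = λ/(cμ) = 162.71/144.25 = 1.1280
Stable ⇔ ρ < 1: NO
Spare capacity = cμ − λ = 144.25 − 162.71 = -18.46/hr

Final: ρ = 1.1280; unstable; margin = -18.46/hr


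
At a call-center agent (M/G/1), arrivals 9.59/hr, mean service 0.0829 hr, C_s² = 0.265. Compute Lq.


ρ = λ·E[S] = 9.59·0.0829 = 0.7950
Lq = ρ²(1+C_s²)/(2(1−ρ)) = 0.6320·(1+0.265)/(2·0.2050)
= 0.6320·1.2650/0.4100 = 1.95019

Final: 1.95019


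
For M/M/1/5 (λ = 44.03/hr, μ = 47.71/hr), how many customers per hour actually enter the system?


ρ = 0.9229; P_K = (1−ρ)ρ^5/(1−ρ^6) = 0.135090
λ_eff = λ(1 − P_K) = 44.03·(1 − 0.135090) = 44.03·0.864910 = 38.0820 /hr

Final: 38.0820 /hr


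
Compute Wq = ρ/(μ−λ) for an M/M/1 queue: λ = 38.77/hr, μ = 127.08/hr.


ρ = 38.77/127.08 = 0.3051
Wq = ρ/(μ−λ) = 0.3051/(127.08 − 38.77) = 0.3051/88.31 = 0.003455 hr

Final: 0.003455 hr


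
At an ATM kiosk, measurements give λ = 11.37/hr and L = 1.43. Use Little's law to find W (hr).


W = L/λ = 1.43/11.37 = 0.1258 hr

Final: 0.1258 hr


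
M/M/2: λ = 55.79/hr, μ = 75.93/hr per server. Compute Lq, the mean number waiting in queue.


a = λ/μ = 0.7348; ρ = a/2 = 0.3674
P₀ = 0.462654
Lq = P₀·a^c·ρ / (c!·(1−ρ)²) = 0.462654·0.53987·0.3674/(2·0.40021)
= 0.11464

Final: 0.11464


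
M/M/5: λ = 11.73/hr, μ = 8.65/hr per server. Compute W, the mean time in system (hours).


a = 1.3561; ρ = 0.2712; P₀ = 0.257434
Lq = P₀·a^c·ρ/(c!(1−ρ)²) = 0.005023
Wq = Lq/λ = 0.005023/11.73 = 0.0004283 hr
W = Wq + 1/μ = 0.0004283 + 0.11561 = 0.11604 hr

Final: 0.11604 hr


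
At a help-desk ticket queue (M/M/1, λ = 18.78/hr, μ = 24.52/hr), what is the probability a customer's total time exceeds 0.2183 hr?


W ~ Exponential(μ−λ) for M/M/1.
μ − λ = 24.52 − 18.78 = 5.7400
P(W > t) = e^{−(μ−λ)t} = e^{−1.2530} = 0.285635

Final: 0.285635


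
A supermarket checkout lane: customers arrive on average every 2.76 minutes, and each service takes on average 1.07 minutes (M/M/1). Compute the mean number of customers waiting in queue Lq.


λ = 60/2.76 = 21.7391 /hr
μ = 60/1.07 = 56.0748 /hr
ρ = λ/μ = 21.7391/56.0748 = 0.3877
Lq = ρ²/(1−ρ) = 0.1503/0.6123 = 0.2455

Final: 0.2455


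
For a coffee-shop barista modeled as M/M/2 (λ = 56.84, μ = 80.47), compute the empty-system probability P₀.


a = λ/μ = 56.84/80.47 = 0.7064; ρ = a/c = 0.3532
Σ_{k=0}^{1} a^k/k! (terms k=0..1) = 1.00000 + 0.70635 = 1.70635
Tail: a^2/(2!(1−ρ)) = 0.49893/(2·0.6468) = 0.38568
P₀ = 1/(1.70635 + 0.38568) = 1/2.09203 = 0.478005

Final: 0.478005


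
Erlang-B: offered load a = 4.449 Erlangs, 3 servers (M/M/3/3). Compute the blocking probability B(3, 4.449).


B(c,a) = (a^c/c!) / Σ_{k=0}^{c} a^k/k!
a^3/3! = 14.676955
Σ terms (k=0..3): 1.00000 + 4.44900 + 9.89680 + 14.67696 = 30.022756
B = 14.676955/30.022756 = 0.488861

Final: 0.488861


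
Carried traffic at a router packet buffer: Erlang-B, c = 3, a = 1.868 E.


B(3,1.868) = 0.190622 (Erlang-B)
Carried load = a(1 − B) = 1.868·(1 − 0.190622) = 1.868·0.809378 = 1.5119 E

Final: 1.5119 Erlangs


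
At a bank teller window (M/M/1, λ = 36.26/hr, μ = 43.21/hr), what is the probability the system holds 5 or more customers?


ρ = 36.26/43.21 = 0.8392
P(N ≥ n) = ρ^n = 0.8392^5 = 0.416119

Final: 0.416119


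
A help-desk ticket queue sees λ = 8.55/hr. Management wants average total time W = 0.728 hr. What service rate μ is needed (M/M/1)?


W = 1/(μ−λ) ⇒ μ − λ = 1/W = 1/0.728 = 1.3736
μ = λ + 1/W = 8.55 + 1.3736 = 9.9236 per hr

Final: 9.9236 /hr


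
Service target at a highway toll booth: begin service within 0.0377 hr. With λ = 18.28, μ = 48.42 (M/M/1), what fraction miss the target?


ρ = 18.28/48.42 = 0.3775
P(Wq > t) = ρ·e^{−(μ−λ)t} = 0.3775·e^{−1.1363}
= 0.3775·0.321012 = 0.121191

Final: 0.121191


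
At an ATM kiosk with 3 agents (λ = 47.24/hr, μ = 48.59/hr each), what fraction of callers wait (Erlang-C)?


a = λ/μ = 0.9722; ρ = a/3 = 0.3241
P₀ = 0.374335 (from M/M/c formula)
C(c,a) = [a^c/(c!(1−ρ))]·P₀ = [0.91894/(6·0.6759)]·0.374335
= 0.22659·0.374335 = 0.084820

Final: 0.084820


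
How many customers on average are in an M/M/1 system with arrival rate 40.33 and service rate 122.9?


ρ = λ/μ = 40.33/122.9 = 0.3282
L = ρ/(1−ρ) = 0.3282/(1 − 0.3282) = 0.3282/0.6718 = 0.4884

Final: 0.4884


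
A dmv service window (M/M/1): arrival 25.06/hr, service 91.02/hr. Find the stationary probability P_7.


ρ = 25.06/91.02 = 0.2753
P_n = (1−ρ)·ρ^n = (1 − 0.2753)·0.2753^7 = 0.7247·0.0001199 = 0.00008691

Final: 0.00008691


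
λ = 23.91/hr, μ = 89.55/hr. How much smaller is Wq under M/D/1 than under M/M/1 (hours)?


ρ = 23.91/89.55 = 0.2670
Wq(M/M/1) = ρ/(μ−λ) = 0.2670/65.64 = 0.004068 hr
Wq(M/D/1) = ρ/(2(μ−λ)) = 0.002034 hr
Savings = 0.004068 − 0.002034 = 0.002034 hr

Final: 0.002034 hr


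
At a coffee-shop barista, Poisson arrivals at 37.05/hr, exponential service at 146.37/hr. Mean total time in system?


W = 1/(μ−λ) = 1/(146.37 − 37.05) = 1/109.32 = 0.009147 hr

Final: 0.009147 hr


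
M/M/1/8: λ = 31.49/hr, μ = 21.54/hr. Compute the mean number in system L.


ρ = 31.49/21.54 = 1.4619
L = ρ[1 − (K+1)ρ^K + Kρ^(K+1)] / [(1−ρ)(1−ρ^(K+1))]
Numerator: 1.4619·(1 − 9·20.864870 + 8·30.503007) = 83.681272
Denominator: (-0.4619)·(-29.503007) = 13.628362
L = 83.681272/13.628362 = 6.1402

Final: 6.1402


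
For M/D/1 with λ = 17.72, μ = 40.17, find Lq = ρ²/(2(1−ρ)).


ρ = 17.72/40.17 = 0.4411
M/D/1: Lq = ρ²/(2(1−ρ)) = 0.1946/(2·0.5589) = 0.17409

Final: 0.17409


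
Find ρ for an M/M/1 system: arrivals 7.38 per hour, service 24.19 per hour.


ρ = λ/μ = 7.38/24.19 = 0.3051

Final: 0.3051


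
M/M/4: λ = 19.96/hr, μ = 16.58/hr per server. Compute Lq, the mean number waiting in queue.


a = λ/μ = 1.2039; ρ = a/4 = 0.3010
P₀ = 0.299000
Lq = P₀·a^c·ρ / (c!·(1−ρ)²) = 0.299000·2.10041·0.3010/(24·0.48865)
= 0.01612

Final: 0.01612


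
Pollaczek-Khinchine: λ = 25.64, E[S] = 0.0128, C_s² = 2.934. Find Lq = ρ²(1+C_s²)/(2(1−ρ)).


ρ = λ·E[S] = 25.64·0.0128 = 0.3282
Lq = ρ²(1+C_s²)/(2(1−ρ)) = 0.1077·(1+2.934)/(2·0.6718)
= 0.1077·3.9340/1.3436 = 0.31537

Final: 0.31537


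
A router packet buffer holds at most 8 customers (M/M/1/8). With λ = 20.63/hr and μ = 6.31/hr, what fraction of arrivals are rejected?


ρ = λ/μ = 20.63/6.31 = 3.2694
P_K = (1−ρ)ρ^K/(1−ρ^(K+1)) = (-2.2694·13054.461141)/(1 − 42680.433177)
= -29625.972035/-42679.433177 = 0.694151

Final: 0.694151


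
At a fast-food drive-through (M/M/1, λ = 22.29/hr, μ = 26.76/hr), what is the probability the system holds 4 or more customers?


ρ = 22.29/26.76 = 0.8330
P(N ≥ n) = ρ^n = 0.8330^4 = 0.481389

Final: 0.481389


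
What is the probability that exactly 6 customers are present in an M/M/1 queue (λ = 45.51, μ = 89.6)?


ρ = 45.51/89.6 = 0.5079
P_n = (1−ρ)·ρ^n = (1 − 0.5079)·0.5079^6 = 0.4921·0.017171 = 0.008449

Final: 0.008449


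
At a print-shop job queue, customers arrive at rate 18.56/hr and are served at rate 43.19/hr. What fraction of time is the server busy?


ρ = λ/μ = 18.56/43.19 = 0.4297

Final: 0.4297


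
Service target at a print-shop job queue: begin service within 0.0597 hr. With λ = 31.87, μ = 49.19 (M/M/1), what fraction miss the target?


ρ = 31.87/49.19 = 0.6479
P(Wq > t) = ρ·e^{−(μ−λ)t} = 0.6479·e^{−1.0340}
= 0.6479·0.355580 = 0.230379

Final: 0.230379


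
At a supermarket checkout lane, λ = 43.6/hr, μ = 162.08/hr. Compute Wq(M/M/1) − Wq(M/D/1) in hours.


ρ = 43.6/162.08 = 0.2690
Wq(M/M/1) = ρ/(μ−λ) = 0.2690/118.48 = 0.002270 hr
Wq(M/D/1) = ρ/(2(μ−λ)) = 0.001135 hr
Savings = 0.002270 − 0.001135 = 0.001135 hr

Final: 0.001135 hr


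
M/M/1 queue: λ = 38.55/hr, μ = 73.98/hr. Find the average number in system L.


ρ = λ/μ = 38.55/73.98 = 0.5211
L = ρ/(1−ρ) = 0.5211/(1 − 0.5211) = 0.5211/0.4789 = 1.0881

Final: 1.0881


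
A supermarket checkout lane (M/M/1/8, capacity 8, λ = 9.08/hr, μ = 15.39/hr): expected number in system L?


ρ = 9.08/15.39 = 0.5900
L = ρ[1 − (K+1)ρ^K + Kρ^(K+1)] / [(1−ρ)(1−ρ^(K+1))]
Numerator: 0.5900·(1 − 9·0.014682 + 8·0.008662) = 0.552919
Denominator: (0.4100)·(0.991338) = 0.406455
L = 0.552919/0.406455 = 1.3603

Final: 1.3603


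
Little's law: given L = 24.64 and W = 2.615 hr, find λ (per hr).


λ = L/W = 24.64/2.615 = 9.4226 /hr

Final: 9.4226 /hr


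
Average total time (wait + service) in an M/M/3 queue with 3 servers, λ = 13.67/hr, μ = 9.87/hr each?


a = 1.3850; ρ = 0.4617; P₀ = 0.240001
Lq = P₀·a^c·ρ/(c!(1−ρ)²) = 0.16930
Wq = Lq/λ = 0.16930/13.67 = 0.01238 hr
W = Wq + 1/μ = 0.01238 + 0.10132 = 0.11370 hr

Final: 0.11370 hr


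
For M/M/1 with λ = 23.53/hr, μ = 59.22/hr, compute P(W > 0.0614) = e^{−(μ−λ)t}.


W ~ Exponential(μ−λ) for M/M/1.
μ − λ = 59.22 − 23.53 = 35.6900
P(W > t) = e^{−(μ−λ)t} = e^{−2.1914} = 0.111764

Final: 0.111764


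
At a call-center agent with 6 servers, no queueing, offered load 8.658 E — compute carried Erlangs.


B(6,8.658) = 0.423966 (Erlang-B)
Carried load = a(1 − B) = 8.658·(1 − 0.423966) = 8.658·0.576034 = 4.9873 E

Final: 4.9873 Erlangs


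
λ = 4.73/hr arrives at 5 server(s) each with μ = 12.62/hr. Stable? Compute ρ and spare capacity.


Total capacity cμ = 5·12.62 = 63.10/hr
ρ = λ/(cμ) = 4.73/63.10 = 0.07496
Stable ⇔ ρ < 1: YES
Spare capacity = cμ − λ = 63.10 − 4.73 = 58.37/hr

Final: ρ = 0.07496; stable; margin = 58.37/hr


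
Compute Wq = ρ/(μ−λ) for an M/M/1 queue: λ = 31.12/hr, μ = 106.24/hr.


ρ = 31.12/106.24 = 0.2929
Wq = ρ/(μ−λ) = 0.2929/(106.24 − 31.12) = 0.2929/75.12 = 0.003899 hr

Final: 0.003899 hr


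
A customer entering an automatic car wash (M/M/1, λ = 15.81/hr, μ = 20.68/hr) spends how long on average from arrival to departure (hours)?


W = 1/(μ−λ) = 1/(20.68 − 15.81) = 1/4.87 = 0.2053 hr

Final: 0.2053 hr


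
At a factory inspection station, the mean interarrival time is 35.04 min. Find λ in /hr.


λ = 1/(interarrival time) in consistent units.
1 hour = 60 min, so λ = 60/35.04 = 1.7123 per hour

Final: 1.7123 /hr


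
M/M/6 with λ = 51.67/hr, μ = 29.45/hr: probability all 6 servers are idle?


a = λ/μ = 51.67/29.45 = 1.7545; ρ = a/c = 0.2924
Σ_{k=0}^{5} a^k/k! (terms k=0..5) = 1.00000 + 1.75450 + 1.53913 + 0.90014 + 0.39482 + 0.13854 = 5.72713
Tail: a^6/(6!(1−ρ)) = 29.16883/(720·0.7076) = 0.05725
P₀ = 1/(5.72713 + 0.05725) = 1/5.78439 = 0.172879

Final: 0.172879


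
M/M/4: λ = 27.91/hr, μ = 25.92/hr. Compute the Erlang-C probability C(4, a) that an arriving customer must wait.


a = λ/μ = 1.0768; ρ = a/4 = 0.2692
P₀ = 0.339995 (from M/M/c formula)
C(c,a) = [a^c/(c!(1−ρ))]·P₀ = [1.34431/(24·0.7308)]·0.339995
= 0.07665·0.339995 = 0.026059

Final: 0.026059


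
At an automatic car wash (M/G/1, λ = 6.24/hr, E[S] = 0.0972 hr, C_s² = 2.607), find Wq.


ρ = λ·E[S] = 6.24·0.0972 = 0.6065
E[S²] = E[S]²(1+C_s²) = 0.0972²·(1+2.607) = 0.034078
Wq = λ·E[S²]/(2(1−ρ)) = 6.24·0.034078/(2·0.3935) = 0.27022 hr

Final: 0.27022 hr


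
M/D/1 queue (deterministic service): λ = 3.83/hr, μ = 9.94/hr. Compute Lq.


ρ = 3.83/9.94 = 0.3853
M/D/1: Lq = ρ²/(2(1−ρ)) = 0.1485/(2·0.6147) = 0.12076

Final: 0.12076


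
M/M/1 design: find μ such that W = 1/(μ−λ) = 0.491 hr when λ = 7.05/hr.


W = 1/(μ−λ) ⇒ μ − λ = 1/W = 1/0.491 = 2.0367
μ = λ + 1/W = 7.05 + 2.0367 = 9.0867 per hr

Final: 9.0867 /hr


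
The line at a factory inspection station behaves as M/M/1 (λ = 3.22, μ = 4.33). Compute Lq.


ρ = 3.22/4.33 = 0.7436
Lq = ρ²/(1−ρ) = 0.5530/0.2564 = 2.1573

Final: 2.1573


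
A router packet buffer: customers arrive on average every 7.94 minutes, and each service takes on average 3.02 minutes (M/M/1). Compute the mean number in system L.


λ = 60/7.94 = 7.5567 /hr
μ = 60/3.02 = 19.8675 /hr
ρ = λ/μ = 7.5567/19.8675 = 0.3804
L = ρ/(1−ρ) = 0.3804/0.6196 = 0.6138

Final: 0.6138


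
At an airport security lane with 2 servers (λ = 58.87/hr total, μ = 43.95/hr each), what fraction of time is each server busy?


ρ = λ/(cμ) = 58.87/(2·43.95) = 58.87/87.90 = 0.6697

Final: 0.6697


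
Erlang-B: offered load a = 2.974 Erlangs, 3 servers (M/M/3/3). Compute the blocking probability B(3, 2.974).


B(c,a) = (a^c/c!) / Σ_{k=0}^{c} a^k/k!
a^3/3! = 4.384011
Σ terms (k=0..3): 1.00000 + 2.97400 + 4.42234 + 4.38401 = 12.780349
B = 4.384011/12.780349 = 0.343027

Final: 0.343027


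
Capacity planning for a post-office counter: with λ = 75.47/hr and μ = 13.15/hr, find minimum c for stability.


Stability requires cμ > λ ⇔ c > λ/μ.
λ/μ = 75.47/13.15 = 5.7392
Minimum integer c = ⌊5.7392⌋ + 1 = 6
Check: 6·13.15 = 78.90 > 75.47, while 5·13.15 = 65.75 ≤ 75.47

Final: 6 servers


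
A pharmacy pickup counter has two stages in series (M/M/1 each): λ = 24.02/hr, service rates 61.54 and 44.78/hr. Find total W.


Each node sees arrival rate λ = 24.02/hr (tandem ⇒ throughput preserved).
W₁ = 1/(μ₁−λ) = 1/(61.54−24.02) = 0.02665 hr
W₂ = 1/(μ₂−λ) = 1/(44.78−24.02) = 0.04817 hr
W_total = W₁ + W₂ = 0.02665 + 0.04817 = 0.07482 hr

Final: 0.07482 hr


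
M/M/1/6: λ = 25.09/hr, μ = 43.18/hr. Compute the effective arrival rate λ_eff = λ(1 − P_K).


ρ = 0.5811; P_K = (1−ρ)ρ^6/(1−ρ^7) = 0.016492
λ_eff = λ(1 − P_K) = 25.09·(1 − 0.016492) = 25.09·0.983508 = 24.6762 /hr

Final: 24.6762 /hr


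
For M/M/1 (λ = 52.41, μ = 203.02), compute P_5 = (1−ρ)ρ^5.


ρ = 52.41/203.02 = 0.2582
P_n = (1−ρ)·ρ^n = (1 − 0.2582)·0.2582^5 = 0.7418·0.001147 = 0.0008505

Final: 0.0008505


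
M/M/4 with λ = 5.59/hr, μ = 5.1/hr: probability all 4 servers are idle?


a = λ/μ = 5.59/5.1 = 1.0961; ρ = a/c = 0.2740
Σ_{k=0}^{3} a^k/k! (terms k=0..3) = 1.00000 + 1.09608 + 0.60069 + 0.21947 = 2.91624
Tail: a^4/(4!(1−ρ)) = 1.44333/(24·0.7260) = 0.08284
P₀ = 1/(2.91624 + 0.08284) = 1/2.99908 = 0.333436

Final: 0.333436


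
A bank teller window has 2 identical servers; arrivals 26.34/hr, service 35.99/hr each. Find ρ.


ρ = λ/(cμ) = 26.34/(2·35.99) = 26.34/71.98 = 0.3659

Final: 0.3659


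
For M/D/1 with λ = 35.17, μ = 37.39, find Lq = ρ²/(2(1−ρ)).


ρ = 35.17/37.39 = 0.9406
M/D/1: Lq = ρ²/(2(1−ρ)) = 0.8848/(2·0.05937) = 7.45086

Final: 7.45086


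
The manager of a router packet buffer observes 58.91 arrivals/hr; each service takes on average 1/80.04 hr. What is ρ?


ρ = λ/μ = 58.91/80.04 = 0.7360

Final: 0.7360


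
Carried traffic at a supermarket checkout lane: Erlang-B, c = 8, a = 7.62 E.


B(8,7.62) = 0.214263 (Erlang-B)
Carried load = a(1 − B) = 7.62·(1 − 0.214263) = 7.62·0.785737 = 5.9873 E

Final: 5.9873 Erlangs


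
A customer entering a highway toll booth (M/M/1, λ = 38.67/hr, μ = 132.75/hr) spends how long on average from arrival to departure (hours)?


W = 1/(μ−λ) = 1/(132.75 − 38.67) = 1/94.08 = 0.01063 hr

Final: 0.01063 hr


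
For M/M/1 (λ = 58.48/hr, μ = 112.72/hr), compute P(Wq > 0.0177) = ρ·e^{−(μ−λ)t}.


ρ = 58.48/112.72 = 0.5188
P(Wq > t) = ρ·e^{−(μ−λ)t} = 0.5188·e^{−0.9600}
= 0.5188·0.382875 = 0.198638

Final: 0.198638


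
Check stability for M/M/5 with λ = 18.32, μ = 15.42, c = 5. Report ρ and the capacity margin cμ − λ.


Total capacity cμ = 5·15.42 = 77.10/hr
ρ = λ/(cμ) = 18.32/77.10 = 0.2376
Stable ⇔ ρ < 1: YES
Spare capacity = cμ − λ = 77.10 − 18.32 = 58.78/hr

Final: ρ = 0.2376; stable; margin = 58.78/hr


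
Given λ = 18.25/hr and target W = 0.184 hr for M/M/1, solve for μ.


W = 1/(μ−λ) ⇒ μ − λ = 1/W = 1/0.184 = 5.4348
μ = λ + 1/W = 18.25 + 5.4348 = 23.6848 per hr

Final: 23.6848 /hr


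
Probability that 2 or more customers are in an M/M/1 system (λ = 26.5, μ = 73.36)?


ρ = 26.5/73.36 = 0.3612
P(N ≥ n) = ρ^n = 0.3612^2 = 0.130489

Final: 0.130489


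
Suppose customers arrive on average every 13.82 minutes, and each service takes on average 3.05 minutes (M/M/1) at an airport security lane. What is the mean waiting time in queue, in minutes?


λ = 60/13.82 = 4.3415 /hr
μ = 60/3.05 = 19.6721 /hr
ρ = λ/μ = 4.3415/19.6721 = 0.2207
Wq = ρ/(μ−λ) = 0.2207/(19.6721−4.3415) = 0.01440 hr
In minutes: 0.01440·60 = 0.8637 min

Final: 0.8637 min


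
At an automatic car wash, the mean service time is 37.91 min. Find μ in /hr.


μ = 1/(service time) in consistent units.
1 hour = 60 min, so μ = 60/37.91 = 1.5827 per hour

Final: 1.5827 /hr


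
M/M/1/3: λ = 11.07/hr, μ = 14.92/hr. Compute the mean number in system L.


ρ = 11.07/14.92 = 0.7420
L = ρ[1 − (K+1)ρ^K + Kρ^(K+1)] / [(1−ρ)(1−ρ^(K+1))]
Numerator: 0.7420·(1 − 4·0.408448 + 3·0.303051) = 0.204306
Denominator: (0.2580)·(0.696949) = 0.179843
L = 0.204306/0.179843 = 1.1360

Final: 1.1360


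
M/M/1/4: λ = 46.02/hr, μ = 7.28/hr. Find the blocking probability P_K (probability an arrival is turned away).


ρ = λ/μ = 46.02/7.28 = 6.3214
P_K = (1−ρ)ρ^K/(1−ρ^(K+1)) = (-5.3214·1596.838298)/(1 − 10094.299242)
= -8497.460944/-10093.299242 = 0.841891

Final: 0.841891


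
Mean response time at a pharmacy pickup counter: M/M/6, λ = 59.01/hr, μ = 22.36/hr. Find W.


a = 2.6391; ρ = 0.4398; P₀ = 0.070869
Lq = P₀·a^c·ρ/(c!(1−ρ)²) = 0.04662
Wq = Lq/λ = 0.04662/59.01 = 0.0007900 hr
W = Wq + 1/μ = 0.0007900 + 0.04472 = 0.04551 hr

Final: 0.04551 hr


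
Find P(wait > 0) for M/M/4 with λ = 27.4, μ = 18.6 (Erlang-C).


a = λ/μ = 1.4731; ρ = a/4 = 0.3683
P₀ = 0.227192 (from M/M/c formula)
C(c,a) = [a^c/(c!(1−ρ))]·P₀ = [4.70924/(24·0.6317)]·0.227192
= 0.31061·0.227192 = 0.070568

Final: 0.070568


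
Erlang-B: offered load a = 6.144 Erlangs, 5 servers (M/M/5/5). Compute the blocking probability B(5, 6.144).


B(c,a) = (a^c/c!) / Σ_{k=0}^{c} a^k/k!
a^5/5! = 72.958314
Σ terms (k=0..5): 1.00000 + 6.14400 + 18.87437 + 38.65471 + 59.37363 + 72.95831 = 197.005016
B = 72.958314/197.005016 = 0.370337

Final: 0.370337


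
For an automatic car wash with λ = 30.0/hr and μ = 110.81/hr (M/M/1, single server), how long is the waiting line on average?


ρ = 30.0/110.81 = 0.2707
Lq = ρ²/(1−ρ) = 0.07330/0.7293 = 0.1005

Final: 0.1005


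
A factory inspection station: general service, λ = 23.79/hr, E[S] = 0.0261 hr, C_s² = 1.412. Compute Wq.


ρ = λ·E[S] = 23.79·0.0261 = 0.6209
E[S²] = E[S]²(1+C_s²) = 0.0261²·(1+1.412) = 0.001643
Wq = λ·E[S²]/(2(1−ρ)) = 23.79·0.001643/(2·0.3791) = 0.05156 hr

Final: 0.05156 hr


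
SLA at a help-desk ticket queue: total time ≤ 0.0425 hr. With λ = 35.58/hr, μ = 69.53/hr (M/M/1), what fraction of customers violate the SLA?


W ~ Exponential(μ−λ) for M/M/1.
μ − λ = 69.53 − 35.58 = 33.9500
P(W > t) = e^{−(μ−λ)t} = e^{−1.4429} = 0.236248

Final: 0.236248


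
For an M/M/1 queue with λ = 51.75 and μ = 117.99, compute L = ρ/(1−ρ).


ρ = λ/μ = 51.75/117.99 = 0.4386
L = ρ/(1−ρ) = 0.4386/(1 − 0.4386) = 0.4386/0.5614 = 0.7813

Final: 0.7813


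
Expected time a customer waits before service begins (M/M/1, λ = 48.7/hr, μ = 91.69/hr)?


ρ = 48.7/91.69 = 0.5311
Wq = ρ/(μ−λ) = 0.5311/(91.69 − 48.7) = 0.5311/42.99 = 0.01235 hr

Final: 0.01235 hr


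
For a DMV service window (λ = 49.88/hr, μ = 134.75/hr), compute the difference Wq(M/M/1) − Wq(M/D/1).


ρ = 49.88/134.75 = 0.3702
Wq(M/M/1) = ρ/(μ−λ) = 0.3702/84.87 = 0.004362 hr
Wq(M/D/1) = ρ/(2(μ−λ)) = 0.002181 hr
Savings = 0.004362 − 0.002181 = 0.002181 hr

Final: 0.002181 hr


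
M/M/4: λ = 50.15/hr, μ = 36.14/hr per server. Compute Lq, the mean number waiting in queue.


a = λ/μ = 1.3877; ρ = a/4 = 0.3469
P₀ = 0.247993
Lq = P₀·a^c·ρ / (c!·(1−ρ)²) = 0.247993·3.70793·0.3469/(24·0.42652)
= 0.03116

Final: 0.03116


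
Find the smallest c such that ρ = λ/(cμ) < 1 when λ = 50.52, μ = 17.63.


Stability requires cμ > λ ⇔ c > λ/μ.
λ/μ = 50.52/17.63 = 2.8656
Minimum integer c = ⌊2.8656⌋ + 1 = 3
Check: 3·17.63 = 52.89 > 50.52, while 2·17.63 = 35.26 ≤ 50.52

Final: 3 servers


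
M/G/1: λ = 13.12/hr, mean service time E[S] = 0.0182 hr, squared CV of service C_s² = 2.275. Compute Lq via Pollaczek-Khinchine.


ρ = λ·E[S] = 13.12·0.0182 = 0.2388
Lq = ρ²(1+C_s²)/(2(1−ρ)) = 0.05702·(1+2.275)/(2·0.7612)
= 0.05702·3.2750/1.5224 = 0.12265

Final: 0.12265


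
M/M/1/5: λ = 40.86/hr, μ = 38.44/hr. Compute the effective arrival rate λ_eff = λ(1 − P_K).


ρ = 1.0630; P_K = (1−ρ)ρ^5/(1−ρ^6) = 0.193098
λ_eff = λ(1 − P_K) = 40.86·(1 − 0.193098) = 40.86·0.806902 = 32.9700 /hr

Final: 32.9700 /hr


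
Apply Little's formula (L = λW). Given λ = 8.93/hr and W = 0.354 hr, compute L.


L = λW = 8.93·0.354 = 3.1612

Final: 3.1612


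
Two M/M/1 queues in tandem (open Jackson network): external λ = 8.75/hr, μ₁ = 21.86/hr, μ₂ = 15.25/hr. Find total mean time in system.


Each node sees arrival rate λ = 8.75/hr (tandem ⇒ throughput preserved).
W₁ = 1/(μ₁−λ) = 1/(21.86−8.75) = 0.07628 hr
W₂ = 1/(μ₂−λ) = 1/(15.25−8.75) = 0.15385 hr
W_total = W₁ + W₂ = 0.07628 + 0.15385 = 0.23012 hr

Final: 0.23012 hr


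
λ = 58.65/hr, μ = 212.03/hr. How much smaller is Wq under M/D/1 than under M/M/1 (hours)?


ρ = 58.65/212.03 = 0.2766
Wq(M/M/1) = ρ/(μ−λ) = 0.2766/153.38 = 0.001803 hr
Wq(M/D/1) = ρ/(2(μ−λ)) = 0.0009017 hr
Savings = 0.001803 − 0.0009017 = 0.0009017 hr

Final: 0.0009017 hr


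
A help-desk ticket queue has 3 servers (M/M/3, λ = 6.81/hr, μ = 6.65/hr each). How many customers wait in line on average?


a = λ/μ = 1.0241; ρ = a/3 = 0.3414
P₀ = 0.354590
Lq = P₀·a^c·ρ / (c!·(1−ρ)²) = 0.354590·1.07393·0.3414/(6·0.43382)
= 0.04994

Final: 0.04994


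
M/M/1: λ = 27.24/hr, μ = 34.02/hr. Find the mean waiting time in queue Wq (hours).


ρ = 27.24/34.02 = 0.8007
Wq = ρ/(μ−λ) = 0.8007/(34.02 − 27.24) = 0.8007/6.78 = 0.1181 hr

Final: 0.1181 hr


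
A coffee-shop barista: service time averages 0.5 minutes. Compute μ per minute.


μ = 1/(service time) in consistent units.
1 minute = 1 min, so μ = 1/0.5 = 2.0000 per minute

Final: 2.0000 /min


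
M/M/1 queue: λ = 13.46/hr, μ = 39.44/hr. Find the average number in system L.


ρ = λ/μ = 13.46/39.44 = 0.3413
L = ρ/(1−ρ) = 0.3413/(1 − 0.3413) = 0.3413/0.6587 = 0.5181

Final: 0.5181


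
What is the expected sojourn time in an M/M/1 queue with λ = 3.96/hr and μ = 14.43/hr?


W = 1/(μ−λ) = 1/(14.43 − 3.96) = 1/10.47 = 0.09551 hr

Final: 0.09551 hr


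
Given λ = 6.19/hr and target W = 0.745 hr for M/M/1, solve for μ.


W = 1/(μ−λ) ⇒ μ − λ = 1/W = 1/0.745 = 1.3423
μ = λ + 1/W = 6.19 + 1.3423 = 7.5323 per hr

Final: 7.5323 /hr


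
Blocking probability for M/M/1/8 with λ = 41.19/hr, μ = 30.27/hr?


ρ = λ/μ = 41.19/30.27 = 1.3608
P_K = (1−ρ)ρ^K/(1−ρ^(K+1)) = (-0.3608·11.755334)/(1 − 15.996108)
= -4.240775/-14.996108 = 0.282792

Final: 0.282792


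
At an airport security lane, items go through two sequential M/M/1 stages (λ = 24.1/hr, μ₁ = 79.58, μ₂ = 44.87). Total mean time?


Each node sees arrival rate λ = 24.1/hr (tandem ⇒ throughput preserved).
W₁ = 1/(μ₁−λ) = 1/(79.58−24.1) = 0.01802 hr
W₂ = 1/(μ₂−λ) = 1/(44.87−24.1) = 0.04815 hr
W_total = W₁ + W₂ = 0.01802 + 0.04815 = 0.06617 hr

Final: 0.06617 hr
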